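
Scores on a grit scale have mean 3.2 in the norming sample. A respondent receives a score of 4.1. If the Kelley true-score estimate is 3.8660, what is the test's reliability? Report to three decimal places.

T̂ = ρX + (1 − ρ)μ  ⇒  T̂ − μ = ρ(X − μ)
ρ = (T̂ − μ)/(X − μ) = (3.8660 − 3.2) / (4.1 − 3.2) = 0.6660 / 0.9 = 0.74000

0.740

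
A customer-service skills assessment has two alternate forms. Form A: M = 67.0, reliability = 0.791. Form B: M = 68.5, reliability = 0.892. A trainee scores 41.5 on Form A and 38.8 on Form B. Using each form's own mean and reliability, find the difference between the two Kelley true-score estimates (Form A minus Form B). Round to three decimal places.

T̂_A = 0.791(41.5) + 0.209(67.0) = 46.82950
T̂_B = 0.892(38.8) + 0.108(68.5) = 42.00760
T̂_A − T̂_B = 4.82190

4.822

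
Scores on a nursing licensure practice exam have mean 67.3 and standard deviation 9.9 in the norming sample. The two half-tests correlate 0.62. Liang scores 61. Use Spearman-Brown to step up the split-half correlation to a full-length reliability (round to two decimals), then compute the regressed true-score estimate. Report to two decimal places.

Spearman-Brown: ρ = 2r/(1 + r) = 2(0.62)/(1 + 0.62) = 1.240/1.62 = 0.7654 → 0.77
T̂ = 0.77(61) + 0.23(67.3) = 46.97 + 15.479 = 62.449 → 62.45

62.45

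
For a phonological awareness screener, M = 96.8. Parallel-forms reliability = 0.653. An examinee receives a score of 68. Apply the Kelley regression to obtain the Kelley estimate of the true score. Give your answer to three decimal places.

T̂ = ρX + (1 − ρ)μ
  = 0.653 × 68 + 0.347 × 96.8
  = 44.404 + 33.5896
  = 77.9936
  ≈ 77.994

77.994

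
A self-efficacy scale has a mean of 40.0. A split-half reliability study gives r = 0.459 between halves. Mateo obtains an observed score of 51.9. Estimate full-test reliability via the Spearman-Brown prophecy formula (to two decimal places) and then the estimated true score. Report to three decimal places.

Spearman-Brown: ρ = 2r/(1 + r) = 2(0.459)/(1 + 0.459) = 0.9180/1.459 = 0.6292 → 0.63
Weight the observed score by reliability and the mean by (1 − reliability): T̂ = 0.63·51.9 + 0.37·40.0 = 32.697 + 14.800 = 47.4970.

47.497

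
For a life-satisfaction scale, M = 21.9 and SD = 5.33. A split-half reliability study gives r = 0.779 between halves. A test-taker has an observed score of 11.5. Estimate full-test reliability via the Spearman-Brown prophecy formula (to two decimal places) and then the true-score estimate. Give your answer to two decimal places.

Spearman-Brown: ρ = 2r/(1 + r) = 2(0.779)/(1 + 0.779) = 1.5580/1.779 = 0.8758 → 0.88
Regress the observed score toward the mean by the unreliability: T̂ = 0.88·11.5 + 0.12·21.9 = 10.120 + 2.628 = 12.748.

12.75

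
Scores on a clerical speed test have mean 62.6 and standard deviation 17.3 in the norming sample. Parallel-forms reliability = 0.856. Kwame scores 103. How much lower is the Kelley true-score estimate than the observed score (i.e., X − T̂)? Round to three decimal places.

T̂ = 0.856(103) + 0.144(62.6) = 88.168 + 9.0144 = 97.18240 → 97.1824
X − T̂ = 103 − 97.1824 = 5.8176 → 5.818

5.818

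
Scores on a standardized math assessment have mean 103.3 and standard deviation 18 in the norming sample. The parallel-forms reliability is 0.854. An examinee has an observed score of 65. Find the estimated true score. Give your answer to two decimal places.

Kelley's formula gives T̂ = 0.854·65 + 0.146·103.3 = 55.510 + 15.0818 = 70.592.

70.59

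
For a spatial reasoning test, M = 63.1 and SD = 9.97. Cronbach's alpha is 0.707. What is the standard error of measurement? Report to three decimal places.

SEM = SD · √(1 − ρ) = 9.97 × √0.293 = 9.97 × 0.5413 = 5.3967

5.397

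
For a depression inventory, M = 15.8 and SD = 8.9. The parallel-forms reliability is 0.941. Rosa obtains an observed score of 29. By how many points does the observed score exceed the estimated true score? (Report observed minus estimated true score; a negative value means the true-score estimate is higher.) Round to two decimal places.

0.78

T̂ = 0.941(29) + 0.059(15.8) = 27.289 + 0.9322 = 28.2212 → 28.221
X − T̂ = 29 − 28.221 = 0.779 → 0.78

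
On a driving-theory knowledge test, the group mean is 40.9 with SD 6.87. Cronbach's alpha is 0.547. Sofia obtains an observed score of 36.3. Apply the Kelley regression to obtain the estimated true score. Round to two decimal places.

T̂ = ρX + (1 − ρ)μ
  = 0.547 × 36.3 + 0.453 × 40.9
  = 19.8561 + 18.5277
  = 38.384
  ≈ 38.38

38.38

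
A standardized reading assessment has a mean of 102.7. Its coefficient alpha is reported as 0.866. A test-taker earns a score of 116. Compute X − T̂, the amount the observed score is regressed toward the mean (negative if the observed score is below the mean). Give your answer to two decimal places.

1.78

T̂ = ρX + (1 − ρ)μ
  = 0.866 × 116 + 0.134 × 102.7
  = 100.456 + 13.7618
  = 114.2178
  ≈ 114.218
X − T̂ = 116 − 114.218 = 1.782 → 1.78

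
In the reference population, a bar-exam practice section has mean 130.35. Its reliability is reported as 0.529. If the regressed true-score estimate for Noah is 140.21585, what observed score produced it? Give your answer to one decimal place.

149.0

T̂ = ρX + (1 − ρ)μ  ⇒  X = (T̂ − (1 − ρ)μ) / ρ
X = (140.21585 − 0.471 × 130.35) / 0.529 = (140.21585 − 61.39485) / 0.529 = 78.82100 / 0.529 = 149.000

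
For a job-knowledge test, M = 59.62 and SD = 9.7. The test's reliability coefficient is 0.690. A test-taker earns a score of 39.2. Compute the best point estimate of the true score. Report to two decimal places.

45.53

Kelley's formula gives T̂ = 0.690·39.2 + 0.310·59.62 = 27.0480 + 18.48220 = 45.530.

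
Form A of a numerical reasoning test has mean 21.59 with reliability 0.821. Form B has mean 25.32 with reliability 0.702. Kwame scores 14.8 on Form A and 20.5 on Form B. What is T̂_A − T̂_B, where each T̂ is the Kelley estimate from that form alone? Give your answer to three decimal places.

T̂_A = 0.821(14.8) + 0.179(21.59) = 16.01541
T̂_B = 0.702(20.5) + 0.298(25.32) = 21.93636
T̂_A − T̂_B = -5.92095

-5.921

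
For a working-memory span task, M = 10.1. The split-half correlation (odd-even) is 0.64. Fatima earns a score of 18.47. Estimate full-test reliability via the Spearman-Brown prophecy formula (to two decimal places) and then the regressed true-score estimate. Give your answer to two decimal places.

Spearman-Brown: ρ = 2r/(1 + r) = 2(0.64)/(1 + 0.64) = 1.280/1.64 = 0.7805 → 0.78
T̂ = ρX + (1 − ρ)μ
  = 0.78 × 18.47 + 0.22 × 10.1
  = 14.4066 + 2.222
  = 16.629
  ≈ 16.63

16.63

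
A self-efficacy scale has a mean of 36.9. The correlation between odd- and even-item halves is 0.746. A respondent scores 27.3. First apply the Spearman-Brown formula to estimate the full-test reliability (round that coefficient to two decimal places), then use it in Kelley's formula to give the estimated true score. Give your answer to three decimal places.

28.740

Spearman-Brown: ρ = 2r/(1 + r) = 2(0.746)/(1 + 0.746) = 1.4920/1.746 = 0.8545 → 0.85
Regress the observed score toward the mean by the unreliability: T̂ = 0.85·27.3 + 0.15·36.9 = 23.205 + 5.535 = 28.7400.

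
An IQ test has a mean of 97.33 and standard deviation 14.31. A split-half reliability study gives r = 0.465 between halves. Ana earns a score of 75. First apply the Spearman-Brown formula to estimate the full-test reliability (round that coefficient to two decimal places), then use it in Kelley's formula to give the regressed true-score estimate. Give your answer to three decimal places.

83.262

Spearman-Brown: ρ = 2r/(1 + r) = 2(0.465)/(1 + 0.465) = 0.9300/1.465 = 0.6348 → 0.63
Weight the observed score by reliability and the mean by (1 − reliability): T̂ = 0.63·75 + 0.37·97.33 = 47.25 + 36.0121 = 83.2621.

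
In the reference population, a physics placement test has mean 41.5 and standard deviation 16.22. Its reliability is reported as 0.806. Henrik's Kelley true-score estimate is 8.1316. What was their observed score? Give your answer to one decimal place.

0.1

T̂ = ρX + (1 − ρ)μ  ⇒  X = (T̂ − (1 − ρ)μ) / ρ
X = (8.1316 − 0.194 × 41.5) / 0.806 = (8.1316 − 8.0510) / 0.806 = 0.0806 / 0.806 = 0.100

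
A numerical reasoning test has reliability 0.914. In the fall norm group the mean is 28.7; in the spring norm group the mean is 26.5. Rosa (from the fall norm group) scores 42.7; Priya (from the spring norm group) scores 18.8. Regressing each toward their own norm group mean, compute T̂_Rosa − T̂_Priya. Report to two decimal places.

22.03

T̂_Rosa = 0.914(42.7) + 0.086(28.7) = 41.4960
T̂_Priya = 0.914(18.8) + 0.086(26.5) = 19.4622
Difference = 41.4960 − 19.4622 = 22.0338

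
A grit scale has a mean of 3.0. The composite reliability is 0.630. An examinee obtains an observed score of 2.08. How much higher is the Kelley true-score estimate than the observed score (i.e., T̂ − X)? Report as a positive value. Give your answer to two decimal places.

0.34

T̂ = ρX + (1 − ρ)μ
  = 0.630 × 2.08 + 0.370 × 3.0
  = 1.31040 + 1.1100
  = 2.4204
  ≈ 2.420
T̂ − X = 2.420 − 2.08 = 0.340 → 0.34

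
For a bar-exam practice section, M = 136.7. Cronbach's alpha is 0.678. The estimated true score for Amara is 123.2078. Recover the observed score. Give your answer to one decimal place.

116.8

T̂ = ρX + (1 − ρ)μ  ⇒  X = (T̂ − (1 − ρ)μ) / ρ
X = (123.2078 − 0.322 × 136.7) / 0.678 = (123.2078 − 44.0174) / 0.678 = 79.1904 / 0.678 = 116.800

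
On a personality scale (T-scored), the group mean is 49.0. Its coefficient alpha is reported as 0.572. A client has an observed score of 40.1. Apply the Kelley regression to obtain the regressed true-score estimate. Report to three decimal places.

Regress the observed score toward the mean by the unreliability: T̂ = 0.572·40.1 + 0.428·49.0 = 22.9372 + 20.9720 = 43.9092.

43.909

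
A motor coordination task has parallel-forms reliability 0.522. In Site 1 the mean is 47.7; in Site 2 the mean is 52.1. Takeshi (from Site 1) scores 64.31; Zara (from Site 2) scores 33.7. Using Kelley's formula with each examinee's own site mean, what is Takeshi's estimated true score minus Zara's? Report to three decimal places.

T̂_Takeshi = 0.522(64.31) + 0.478(47.7) = 56.37042
T̂_Zara = 0.522(33.7) + 0.478(52.1) = 42.49520
Difference = 56.37042 − 42.49520 = 13.87522

13.875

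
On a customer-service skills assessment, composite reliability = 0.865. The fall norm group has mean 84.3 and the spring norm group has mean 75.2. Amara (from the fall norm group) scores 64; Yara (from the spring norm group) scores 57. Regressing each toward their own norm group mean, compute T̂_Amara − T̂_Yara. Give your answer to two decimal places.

T̂_Amara = 0.865(64) + 0.135(84.3) = 66.7405
T̂_Yara = 0.865(57) + 0.135(75.2) = 59.4570
Difference = 66.7405 − 59.4570 = 7.2835

7.28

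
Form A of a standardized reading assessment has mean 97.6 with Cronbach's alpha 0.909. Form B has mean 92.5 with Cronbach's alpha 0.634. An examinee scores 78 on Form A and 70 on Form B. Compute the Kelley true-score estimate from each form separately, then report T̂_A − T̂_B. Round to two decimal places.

T̂_A = 0.909(78) + 0.091(97.6) = 79.7836
T̂_B = 0.634(70) + 0.366(92.5) = 78.2350
T̂_A − T̂_B = 1.5486

1.55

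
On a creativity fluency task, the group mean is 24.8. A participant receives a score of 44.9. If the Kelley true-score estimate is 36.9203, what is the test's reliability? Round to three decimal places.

T̂ = ρX + (1 − ρ)μ  ⇒  T̂ − μ = ρ(X − μ)
ρ = (T̂ − μ)/(X − μ) = (36.9203 − 24.8) / (44.9 − 24.8) = 12.1203 / 20.1 = 0.60300

0.603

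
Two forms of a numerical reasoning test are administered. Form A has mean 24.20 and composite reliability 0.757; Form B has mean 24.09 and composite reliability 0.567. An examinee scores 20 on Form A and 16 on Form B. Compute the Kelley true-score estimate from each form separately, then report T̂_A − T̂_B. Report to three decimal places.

1.518

T̂_A = 0.757(20) + 0.243(24.20) = 21.02060
T̂_B = 0.567(16) + 0.433(24.09) = 19.50297
T̂_A − T̂_B = 1.51763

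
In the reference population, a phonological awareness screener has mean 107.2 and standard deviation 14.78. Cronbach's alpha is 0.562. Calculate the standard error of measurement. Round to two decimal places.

SEM = SD · √(1 − ρ) = 14.78 × √0.438 = 14.78 × 0.6618 = 9.782

9.78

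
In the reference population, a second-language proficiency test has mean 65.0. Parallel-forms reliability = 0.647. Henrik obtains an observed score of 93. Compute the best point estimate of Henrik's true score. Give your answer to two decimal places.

83.12

T̂ = ρX + (1 − ρ)μ
  = 0.647 × 93 + 0.353 × 65.0
  = 60.171 + 22.9450
  = 83.116
  ≈ 83.12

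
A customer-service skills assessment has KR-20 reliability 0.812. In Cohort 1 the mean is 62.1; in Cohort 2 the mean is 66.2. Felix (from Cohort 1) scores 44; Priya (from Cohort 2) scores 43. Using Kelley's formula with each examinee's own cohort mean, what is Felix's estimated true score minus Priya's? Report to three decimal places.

0.041

T̂_Felix = 0.812(44) + 0.188(62.1) = 47.40280
T̂_Priya = 0.812(43) + 0.188(66.2) = 47.36160
Difference = 47.40280 − 47.36160 = 0.04120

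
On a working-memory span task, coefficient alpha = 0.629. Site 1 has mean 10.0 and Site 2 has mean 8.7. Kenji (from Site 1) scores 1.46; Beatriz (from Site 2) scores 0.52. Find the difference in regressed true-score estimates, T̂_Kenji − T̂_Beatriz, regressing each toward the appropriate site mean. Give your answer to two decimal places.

1.07

T̂_Kenji = 0.629(1.46) + 0.371(10.0) = 4.6283
T̂_Beatriz = 0.629(0.52) + 0.371(8.7) = 3.5548
Difference = 4.6283 − 3.5548 = 1.0736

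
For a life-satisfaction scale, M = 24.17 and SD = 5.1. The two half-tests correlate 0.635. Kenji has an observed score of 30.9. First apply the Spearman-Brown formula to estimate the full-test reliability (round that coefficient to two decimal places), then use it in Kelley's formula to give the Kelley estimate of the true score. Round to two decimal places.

29.42

Spearman-Brown: ρ = 2r/(1 + r) = 2(0.635)/(1 + 0.635) = 1.2700/1.635 = 0.7768 → 0.78
T̂ = 0.78(30.9) + 0.22(24.17) = 24.102 + 5.3174 = 29.419 → 29.42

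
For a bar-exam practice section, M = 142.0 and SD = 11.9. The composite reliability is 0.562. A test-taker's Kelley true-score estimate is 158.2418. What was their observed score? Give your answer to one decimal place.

170.9

T̂ = ρX + (1 − ρ)μ  ⇒  X = (T̂ − (1 − ρ)μ) / ρ
X = (158.2418 − 0.438 × 142.0) / 0.562 = (158.2418 − 62.1960) / 0.562 = 96.0458 / 0.562 = 170.900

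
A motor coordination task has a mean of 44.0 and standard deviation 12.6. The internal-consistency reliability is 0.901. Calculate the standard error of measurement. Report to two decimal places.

3.96

SEM = SD · √(1 − ρ) = 12.6 × √0.099 = 12.6 × 0.3146 = 3.964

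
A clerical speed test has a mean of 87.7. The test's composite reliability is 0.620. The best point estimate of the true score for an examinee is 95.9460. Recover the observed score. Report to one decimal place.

101.0

T̂ = ρX + (1 − ρ)μ  ⇒  X = (T̂ − (1 − ρ)μ) / ρ
X = (95.9460 − 0.380 × 87.7) / 0.620 = (95.9460 − 33.3260) / 0.620 = 62.6200 / 0.620 = 101.000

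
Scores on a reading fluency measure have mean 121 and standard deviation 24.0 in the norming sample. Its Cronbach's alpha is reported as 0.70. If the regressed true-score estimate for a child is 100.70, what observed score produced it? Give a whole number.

92

T̂ = ρX + (1 − ρ)μ  ⇒  X = (T̂ − (1 − ρ)μ) / ρ
X = (100.70 − 0.30 × 121) / 0.70 = (100.70 − 36.30) / 0.70 = 64.40 / 0.70 = 92.00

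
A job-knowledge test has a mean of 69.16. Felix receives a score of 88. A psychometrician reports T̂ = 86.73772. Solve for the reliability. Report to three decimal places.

T̂ = ρX + (1 − ρ)μ  ⇒  T̂ − μ = ρ(X − μ)
ρ = (T̂ − μ)/(X − μ) = (86.73772 − 69.16) / (88 − 69.16) = 17.57772 / 18.84 = 0.93300

0.933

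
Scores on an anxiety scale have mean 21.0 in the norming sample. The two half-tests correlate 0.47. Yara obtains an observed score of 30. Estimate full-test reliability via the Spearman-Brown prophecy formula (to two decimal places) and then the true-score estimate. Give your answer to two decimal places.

26.76

Spearman-Brown: ρ = 2r/(1 + r) = 2(0.47)/(1 + 0.47) = 0.940/1.47 = 0.6395 → 0.64
T̂ = ρX + (1 − ρ)μ
  = 0.64 × 30 + 0.36 × 21.0
  = 19.20 + 7.560
  = 26.760
  ≈ 26.76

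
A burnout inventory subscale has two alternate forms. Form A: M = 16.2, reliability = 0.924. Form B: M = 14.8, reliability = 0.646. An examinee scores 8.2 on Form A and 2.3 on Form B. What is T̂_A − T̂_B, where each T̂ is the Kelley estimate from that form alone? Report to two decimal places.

T̂_A = 0.924(8.2) + 0.076(16.2) = 8.8080
T̂_B = 0.646(2.3) + 0.354(14.8) = 6.7250
T̂_A − T̂_B = 2.0830

2.08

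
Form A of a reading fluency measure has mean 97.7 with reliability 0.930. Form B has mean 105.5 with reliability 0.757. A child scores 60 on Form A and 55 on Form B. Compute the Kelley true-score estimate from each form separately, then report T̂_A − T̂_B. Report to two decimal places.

-4.63

T̂_A = 0.930(60) + 0.070(97.7) = 62.6390
T̂_B = 0.757(55) + 0.243(105.5) = 67.2715
T̂_A − T̂_B = -4.6325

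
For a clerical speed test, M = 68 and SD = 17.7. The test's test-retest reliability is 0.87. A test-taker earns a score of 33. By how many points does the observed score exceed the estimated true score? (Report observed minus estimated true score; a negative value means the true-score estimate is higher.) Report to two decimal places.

T̂ = 0.87(33) + 0.13(68) = 28.71 + 8.84 = 37.5500 → 37.550
X − T̂ = 33 − 37.550 = -4.550 → -4.55

-4.55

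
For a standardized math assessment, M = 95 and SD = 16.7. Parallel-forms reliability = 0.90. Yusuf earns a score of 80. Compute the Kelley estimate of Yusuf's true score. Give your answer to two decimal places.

T̂ = ρX + (1 − ρ)μ
  = 0.90 × 80 + 0.10 × 95
  = 72.00 + 9.50
  = 81.500
  ≈ 81.50

81.50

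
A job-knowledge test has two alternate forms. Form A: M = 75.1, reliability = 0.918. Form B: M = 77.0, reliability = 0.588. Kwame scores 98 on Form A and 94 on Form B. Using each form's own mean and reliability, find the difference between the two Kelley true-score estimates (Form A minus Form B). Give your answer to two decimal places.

9.13

T̂_A = 0.918(98) + 0.082(75.1) = 96.1222
T̂_B = 0.588(94) + 0.412(77.0) = 86.9960
T̂_A − T̂_B = 9.1262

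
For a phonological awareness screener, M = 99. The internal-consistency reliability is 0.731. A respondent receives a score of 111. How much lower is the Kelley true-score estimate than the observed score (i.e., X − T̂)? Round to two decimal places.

T̂ = 0.731(111) + 0.269(99) = 81.141 + 26.631 = 107.7720 → 107.772
X − T̂ = 111 − 107.772 = 3.228 → 3.23

3.23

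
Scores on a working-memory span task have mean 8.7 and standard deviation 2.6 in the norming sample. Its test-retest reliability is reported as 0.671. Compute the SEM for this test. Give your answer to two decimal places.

SEM = SD · √(1 − ρ) = 2.6 × √0.329 = 2.6 × 0.5736 = 1.491

1.49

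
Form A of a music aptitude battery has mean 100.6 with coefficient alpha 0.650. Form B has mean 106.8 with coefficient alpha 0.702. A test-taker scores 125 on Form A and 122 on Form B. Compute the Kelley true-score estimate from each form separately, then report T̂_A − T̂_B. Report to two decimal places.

T̂_A = 0.650(125) + 0.350(100.6) = 116.4600
T̂_B = 0.702(122) + 0.298(106.8) = 117.4704
T̂_A − T̂_B = -1.0104

-1.01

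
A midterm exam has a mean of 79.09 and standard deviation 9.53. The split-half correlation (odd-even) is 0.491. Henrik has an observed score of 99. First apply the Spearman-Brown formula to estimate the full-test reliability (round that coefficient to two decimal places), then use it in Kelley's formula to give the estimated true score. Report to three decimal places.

92.231

Spearman-Brown: ρ = 2r/(1 + r) = 2(0.491)/(1 + 0.491) = 0.9820/1.491 = 0.6586 → 0.66
Weight the observed score by reliability and the mean by (1 − reliability): T̂ = 0.66·99 + 0.34·79.09 = 65.34 + 26.8906 = 92.2306.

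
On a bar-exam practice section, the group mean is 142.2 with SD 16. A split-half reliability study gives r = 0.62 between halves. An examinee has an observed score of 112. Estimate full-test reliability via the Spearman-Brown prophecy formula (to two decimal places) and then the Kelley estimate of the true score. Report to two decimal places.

118.95

Spearman-Brown: ρ = 2r/(1 + r) = 2(0.62)/(1 + 0.62) = 1.240/1.62 = 0.7654 → 0.77
T̂ = 0.77(112) + 0.23(142.2) = 86.24 + 32.706 = 118.946 → 118.95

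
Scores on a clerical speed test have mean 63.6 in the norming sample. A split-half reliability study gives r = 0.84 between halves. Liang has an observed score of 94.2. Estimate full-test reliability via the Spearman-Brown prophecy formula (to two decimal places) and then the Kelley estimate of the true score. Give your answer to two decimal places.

91.45

Spearman-Brown: ρ = 2r/(1 + r) = 2(0.84)/(1 + 0.84) = 1.680/1.84 = 0.9130 → 0.91
Weight the observed score by reliability and the mean by (1 − reliability): T̂ = 0.91·94.2 + 0.09·63.6 = 85.722 + 5.724 = 91.446.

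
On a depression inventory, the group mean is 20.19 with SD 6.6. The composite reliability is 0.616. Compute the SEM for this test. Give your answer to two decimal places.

SEM = SD · √(1 − ρ) = 6.6 × √0.384 = 6.6 × 0.6197 = 4.090

4.09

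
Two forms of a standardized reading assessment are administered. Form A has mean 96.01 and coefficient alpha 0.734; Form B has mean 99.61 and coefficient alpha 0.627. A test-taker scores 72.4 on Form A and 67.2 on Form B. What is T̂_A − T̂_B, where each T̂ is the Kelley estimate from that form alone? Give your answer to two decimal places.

-0.61

T̂_A = 0.734(72.4) + 0.266(96.01) = 78.6803
T̂_B = 0.627(67.2) + 0.373(99.61) = 79.2889
T̂_A − T̂_B = -0.6087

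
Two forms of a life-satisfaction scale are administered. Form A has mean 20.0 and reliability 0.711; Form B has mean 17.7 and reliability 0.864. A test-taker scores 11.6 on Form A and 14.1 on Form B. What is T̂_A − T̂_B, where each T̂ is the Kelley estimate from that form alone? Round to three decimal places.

-0.562

T̂_A = 0.711(11.6) + 0.289(20.0) = 14.02760
T̂_B = 0.864(14.1) + 0.136(17.7) = 14.58960
T̂_A − T̂_B = -0.56200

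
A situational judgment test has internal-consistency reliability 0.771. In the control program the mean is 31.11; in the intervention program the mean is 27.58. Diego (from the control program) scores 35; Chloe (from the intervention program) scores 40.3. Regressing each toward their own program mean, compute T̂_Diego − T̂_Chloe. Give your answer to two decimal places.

T̂_Diego = 0.771(35) + 0.229(31.11) = 34.1092
T̂_Chloe = 0.771(40.3) + 0.229(27.58) = 37.3871
Difference = 34.1092 − 37.3871 = -3.2779

-3.28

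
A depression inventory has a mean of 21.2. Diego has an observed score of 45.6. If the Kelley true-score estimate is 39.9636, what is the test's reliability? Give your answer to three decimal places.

0.769

T̂ = ρX + (1 − ρ)μ  ⇒  T̂ − μ = ρ(X − μ)
ρ = (T̂ − μ)/(X − μ) = (39.9636 − 21.2) / (45.6 − 21.2) = 18.7636 / 24.4 = 0.76900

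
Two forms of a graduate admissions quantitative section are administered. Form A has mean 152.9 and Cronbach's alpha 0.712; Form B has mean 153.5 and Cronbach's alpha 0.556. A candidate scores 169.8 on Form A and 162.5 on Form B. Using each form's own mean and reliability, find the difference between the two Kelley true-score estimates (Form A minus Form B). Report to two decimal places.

T̂_A = 0.712(169.8) + 0.288(152.9) = 164.9328
T̂_B = 0.556(162.5) + 0.444(153.5) = 158.5040
T̂_A − T̂_B = 6.4288

6.43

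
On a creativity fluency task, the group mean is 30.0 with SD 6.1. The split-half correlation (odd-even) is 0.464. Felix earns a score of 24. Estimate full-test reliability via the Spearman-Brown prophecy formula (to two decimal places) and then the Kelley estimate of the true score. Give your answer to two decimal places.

26.22

Spearman-Brown: ρ = 2r/(1 + r) = 2(0.464)/(1 + 0.464) = 0.9280/1.464 = 0.6339 → 0.63
T̂ = ρX + (1 − ρ)μ
  = 0.63 × 24 + 0.37 × 30.0
  = 15.12 + 11.100
  = 26.220
  ≈ 26.22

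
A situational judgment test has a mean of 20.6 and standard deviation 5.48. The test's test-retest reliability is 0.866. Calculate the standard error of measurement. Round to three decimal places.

2.006

SEM = SD · √(1 − ρ) = 5.48 × √0.134 = 5.48 × 0.3661 = 2.0060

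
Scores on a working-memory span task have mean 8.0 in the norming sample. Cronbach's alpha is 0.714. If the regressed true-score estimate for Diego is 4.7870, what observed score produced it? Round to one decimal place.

T̂ = ρX + (1 − ρ)μ  ⇒  X = (T̂ − (1 − ρ)μ) / ρ
X = (4.7870 − 0.286 × 8.0) / 0.714 = (4.7870 − 2.2880) / 0.714 = 2.4990 / 0.714 = 3.500

3.5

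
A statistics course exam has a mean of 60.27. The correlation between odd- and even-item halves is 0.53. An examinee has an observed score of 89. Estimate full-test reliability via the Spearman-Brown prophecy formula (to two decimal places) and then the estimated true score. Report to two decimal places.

Spearman-Brown: ρ = 2r/(1 + r) = 2(0.53)/(1 + 0.53) = 1.060/1.53 = 0.6928 → 0.69
T̂ = 0.69(89) + 0.31(60.27) = 61.41 + 18.6837 = 80.094 → 80.09

80.09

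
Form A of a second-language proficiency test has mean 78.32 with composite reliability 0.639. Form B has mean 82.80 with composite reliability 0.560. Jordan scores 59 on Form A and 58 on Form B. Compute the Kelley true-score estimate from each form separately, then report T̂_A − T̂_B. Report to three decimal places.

T̂_A = 0.639(59) + 0.361(78.32) = 65.97452
T̂_B = 0.560(58) + 0.440(82.80) = 68.91200
T̂_A − T̂_B = -2.93748

-2.937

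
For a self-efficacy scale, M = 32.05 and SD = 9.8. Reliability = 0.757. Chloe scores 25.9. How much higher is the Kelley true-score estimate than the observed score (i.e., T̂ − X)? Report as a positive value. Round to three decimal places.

1.494

Kelley's formula gives T̂ = 0.757·25.9 + 0.243·32.05 = 19.6063 + 7.78815 = 27.39445.
T̂ − X = 27.3944 − 25.9 = 1.4944 → 1.494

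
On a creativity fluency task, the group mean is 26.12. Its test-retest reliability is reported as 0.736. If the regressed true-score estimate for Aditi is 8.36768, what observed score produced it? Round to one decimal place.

2.0

T̂ = ρX + (1 − ρ)μ  ⇒  X = (T̂ − (1 − ρ)μ) / ρ
X = (8.36768 − 0.264 × 26.12) / 0.736 = (8.36768 − 6.89568) / 0.736 = 1.47200 / 0.736 = 2.000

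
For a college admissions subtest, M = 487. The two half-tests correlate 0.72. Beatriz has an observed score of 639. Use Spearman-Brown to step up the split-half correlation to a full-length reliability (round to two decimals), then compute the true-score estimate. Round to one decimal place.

614.7

Spearman-Brown: ρ = 2r/(1 + r) = 2(0.72)/(1 + 0.72) = 1.440/1.72 = 0.8372 → 0.84
Kelley's formula gives T̂ = 0.84·639 + 0.16·487 = 536.76 + 77.92 = 614.68.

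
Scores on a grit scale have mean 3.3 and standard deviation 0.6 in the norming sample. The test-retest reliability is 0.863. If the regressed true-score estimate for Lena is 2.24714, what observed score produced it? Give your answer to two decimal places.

2.08

T̂ = ρX + (1 − ρ)μ  ⇒  X = (T̂ − (1 − ρ)μ) / ρ
X = (2.24714 − 0.137 × 3.3) / 0.863 = (2.24714 − 0.4521) / 0.863 = 1.79504 / 0.863 = 2.0800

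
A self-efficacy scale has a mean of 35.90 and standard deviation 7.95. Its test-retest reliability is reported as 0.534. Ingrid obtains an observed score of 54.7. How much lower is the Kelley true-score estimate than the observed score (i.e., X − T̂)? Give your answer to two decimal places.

T̂ = ρX + (1 − ρ)μ
  = 0.534 × 54.7 + 0.466 × 35.90
  = 29.2098 + 16.72940
  = 45.9392
  ≈ 45.939
X − T̂ = 54.7 − 45.939 = 8.761 → 8.76

8.76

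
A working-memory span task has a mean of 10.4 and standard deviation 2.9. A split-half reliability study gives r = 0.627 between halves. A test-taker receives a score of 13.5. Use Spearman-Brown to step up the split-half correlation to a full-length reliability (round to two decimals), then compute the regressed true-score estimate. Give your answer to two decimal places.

12.79

Spearman-Brown: ρ = 2r/(1 + r) = 2(0.627)/(1 + 0.627) = 1.2540/1.627 = 0.7707 → 0.77
Regress the observed score toward the mean by the unreliability: T̂ = 0.77·13.5 + 0.23·10.4 = 10.395 + 2.392 = 12.787.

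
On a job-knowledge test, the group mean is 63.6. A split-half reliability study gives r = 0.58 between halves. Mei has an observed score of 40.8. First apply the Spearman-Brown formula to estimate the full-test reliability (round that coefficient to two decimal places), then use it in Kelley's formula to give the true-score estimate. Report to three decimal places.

46.956

Spearman-Brown: ρ = 2r/(1 + r) = 2(0.58)/(1 + 0.58) = 1.160/1.58 = 0.7342 → 0.73
T̂ = 0.73(40.8) + 0.27(63.6) = 29.784 + 17.172 = 46.9560 → 46.956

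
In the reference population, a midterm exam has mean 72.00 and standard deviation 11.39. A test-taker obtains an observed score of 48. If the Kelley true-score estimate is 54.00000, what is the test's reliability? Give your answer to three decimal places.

T̂ = ρX + (1 − ρ)μ  ⇒  T̂ − μ = ρ(X − μ)
ρ = (T̂ − μ)/(X − μ) = (54.00000 − 72.00) / (48 − 72.00) = -18.00000 / -24.00 = 0.75000

0.750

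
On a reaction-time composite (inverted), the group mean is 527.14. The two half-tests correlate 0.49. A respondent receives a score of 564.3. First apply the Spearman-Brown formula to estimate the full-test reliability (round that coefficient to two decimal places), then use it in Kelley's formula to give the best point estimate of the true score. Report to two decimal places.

Spearman-Brown: ρ = 2r/(1 + r) = 2(0.49)/(1 + 0.49) = 0.980/1.49 = 0.6577 → 0.66
T̂ = ρX + (1 − ρ)μ
  = 0.66 × 564.3 + 0.34 × 527.14
  = 372.438 + 179.2276
  = 551.666
  ≈ 551.67

551.67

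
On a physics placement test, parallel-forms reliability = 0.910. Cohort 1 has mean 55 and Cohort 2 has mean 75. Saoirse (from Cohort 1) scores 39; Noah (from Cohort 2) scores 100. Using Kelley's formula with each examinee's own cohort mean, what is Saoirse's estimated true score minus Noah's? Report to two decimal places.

T̂_Saoirse = 0.910(39) + 0.090(55) = 40.4400
T̂_Noah = 0.910(100) + 0.090(75) = 97.7500
Difference = 40.4400 − 97.7500 = -57.3100

-57.31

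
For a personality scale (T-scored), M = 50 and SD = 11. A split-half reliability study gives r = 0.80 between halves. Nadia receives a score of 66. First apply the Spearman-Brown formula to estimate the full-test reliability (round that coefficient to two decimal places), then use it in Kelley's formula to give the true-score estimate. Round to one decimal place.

64.2

Spearman-Brown: ρ = 2r/(1 + r) = 2(0.80)/(1 + 0.80) = 1.600/1.80 = 0.8889 → 0.89
T̂ = ρX + (1 − ρ)μ
  = 0.89 × 66 + 0.11 × 50
  = 58.74 + 5.50
  = 64.24
  ≈ 64.2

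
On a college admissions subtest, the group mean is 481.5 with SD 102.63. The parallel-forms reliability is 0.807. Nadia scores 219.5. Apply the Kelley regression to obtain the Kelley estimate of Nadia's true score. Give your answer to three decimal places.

T̂ = 0.807(219.5) + 0.193(481.5) = 177.1365 + 92.9295 = 270.0660 → 270.066

270.066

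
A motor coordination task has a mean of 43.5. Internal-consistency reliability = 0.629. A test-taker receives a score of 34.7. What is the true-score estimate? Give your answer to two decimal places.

37.96

T̂ = 0.629(34.7) + 0.371(43.5) = 21.8263 + 16.1385 = 37.965 → 37.96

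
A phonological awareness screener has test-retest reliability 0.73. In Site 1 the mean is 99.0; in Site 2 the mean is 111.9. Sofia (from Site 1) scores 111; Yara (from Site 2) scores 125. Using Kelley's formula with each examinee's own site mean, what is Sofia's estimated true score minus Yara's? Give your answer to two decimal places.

-13.70

T̂_Sofia = 0.73(111) + 0.27(99.0) = 107.7600
T̂_Yara = 0.73(125) + 0.27(111.9) = 121.4630
Difference = 107.7600 − 121.4630 = -13.7030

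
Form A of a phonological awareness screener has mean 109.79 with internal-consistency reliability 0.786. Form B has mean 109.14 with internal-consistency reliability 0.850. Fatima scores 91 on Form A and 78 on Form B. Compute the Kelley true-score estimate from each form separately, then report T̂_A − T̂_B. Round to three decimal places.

T̂_A = 0.786(91) + 0.214(109.79) = 95.02106
T̂_B = 0.850(78) + 0.150(109.14) = 82.67100
T̂_A − T̂_B = 12.35006

12.350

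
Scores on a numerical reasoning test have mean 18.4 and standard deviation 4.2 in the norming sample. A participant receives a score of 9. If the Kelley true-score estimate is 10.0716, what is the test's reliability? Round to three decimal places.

T̂ = ρX + (1 − ρ)μ  ⇒  T̂ − μ = ρ(X − μ)
ρ = (T̂ − μ)/(X − μ) = (10.0716 − 18.4) / (9 − 18.4) = -8.3284 / -9.4 = 0.88600

0.886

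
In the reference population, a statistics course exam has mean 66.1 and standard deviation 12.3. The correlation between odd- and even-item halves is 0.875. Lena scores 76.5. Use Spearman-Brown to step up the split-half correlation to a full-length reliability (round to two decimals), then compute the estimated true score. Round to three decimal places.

75.772

Spearman-Brown: ρ = 2r/(1 + r) = 2(0.875)/(1 + 0.875) = 1.7500/1.875 = 0.9333 → 0.93
T̂ = 0.93(76.5) + 0.07(66.1) = 71.145 + 4.627 = 75.7720 → 75.772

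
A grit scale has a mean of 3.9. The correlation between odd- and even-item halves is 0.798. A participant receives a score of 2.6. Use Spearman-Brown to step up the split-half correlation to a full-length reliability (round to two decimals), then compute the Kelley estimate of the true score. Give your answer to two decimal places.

2.74

Spearman-Brown: ρ = 2r/(1 + r) = 2(0.798)/(1 + 0.798) = 1.5960/1.798 = 0.8877 → 0.89
T̂ = 0.89(2.6) + 0.11(3.9) = 2.314 + 0.429 = 2.743 → 2.74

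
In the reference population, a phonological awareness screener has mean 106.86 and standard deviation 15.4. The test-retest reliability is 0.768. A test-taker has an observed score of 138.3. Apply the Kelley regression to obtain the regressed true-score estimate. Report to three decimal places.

T̂ = 0.768(138.3) + 0.232(106.86) = 106.2144 + 24.79152 = 131.0059 → 131.006

131.006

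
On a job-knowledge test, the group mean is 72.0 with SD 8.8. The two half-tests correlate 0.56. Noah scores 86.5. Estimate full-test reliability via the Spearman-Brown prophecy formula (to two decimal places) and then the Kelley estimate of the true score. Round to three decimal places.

82.440

Spearman-Brown: ρ = 2r/(1 + r) = 2(0.56)/(1 + 0.56) = 1.120/1.56 = 0.7179 → 0.72
Regress the observed score toward the mean by the unreliability: T̂ = 0.72·86.5 + 0.28·72.0 = 62.280 + 20.160 = 82.4400.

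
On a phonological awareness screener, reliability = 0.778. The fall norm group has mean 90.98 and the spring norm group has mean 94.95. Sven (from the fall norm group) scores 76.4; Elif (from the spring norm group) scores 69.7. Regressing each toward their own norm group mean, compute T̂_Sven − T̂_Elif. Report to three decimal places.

T̂_Sven = 0.778(76.4) + 0.222(90.98) = 79.63676
T̂_Elif = 0.778(69.7) + 0.222(94.95) = 75.30550
Difference = 79.63676 − 75.30550 = 4.33126

4.331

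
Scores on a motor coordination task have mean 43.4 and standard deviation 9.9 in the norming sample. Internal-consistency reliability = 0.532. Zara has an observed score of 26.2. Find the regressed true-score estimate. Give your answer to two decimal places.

34.25

T̂ = 0.532(26.2) + 0.468(43.4) = 13.9384 + 20.3112 = 34.250 → 34.25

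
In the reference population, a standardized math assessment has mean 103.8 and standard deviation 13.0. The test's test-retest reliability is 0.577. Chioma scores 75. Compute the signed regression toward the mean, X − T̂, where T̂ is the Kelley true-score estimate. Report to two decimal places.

-12.18

T̂ = ρX + (1 − ρ)μ
  = 0.577 × 75 + 0.423 × 103.8
  = 43.275 + 43.9074
  = 87.1824
  ≈ 87.182
X − T̂ = 75 − 87.182 = -12.182 → -12.18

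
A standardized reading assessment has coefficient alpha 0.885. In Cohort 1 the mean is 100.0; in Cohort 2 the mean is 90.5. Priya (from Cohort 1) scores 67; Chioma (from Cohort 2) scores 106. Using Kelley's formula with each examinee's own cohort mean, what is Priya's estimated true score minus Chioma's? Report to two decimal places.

-33.42

T̂_Priya = 0.885(67) + 0.115(100.0) = 70.7950
T̂_Chioma = 0.885(106) + 0.115(90.5) = 104.2175
Difference = 70.7950 − 104.2175 = -33.4225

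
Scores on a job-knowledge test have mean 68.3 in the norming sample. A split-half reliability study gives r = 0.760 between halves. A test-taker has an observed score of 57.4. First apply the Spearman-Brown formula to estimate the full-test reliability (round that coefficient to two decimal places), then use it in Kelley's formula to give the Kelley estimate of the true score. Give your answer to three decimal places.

58.926

Spearman-Brown: ρ = 2r/(1 + r) = 2(0.760)/(1 + 0.760) = 1.5200/1.760 = 0.8636 → 0.86
T̂ = ρX + (1 − ρ)μ
  = 0.86 × 57.4 + 0.14 × 68.3
  = 49.364 + 9.562
  = 58.9260
  ≈ 58.926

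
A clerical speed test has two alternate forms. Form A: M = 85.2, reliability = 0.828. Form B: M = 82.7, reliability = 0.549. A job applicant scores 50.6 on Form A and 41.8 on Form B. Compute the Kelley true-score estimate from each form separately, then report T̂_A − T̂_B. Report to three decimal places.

T̂_A = 0.828(50.6) + 0.172(85.2) = 56.55120
T̂_B = 0.549(41.8) + 0.451(82.7) = 60.24590
T̂_A − T̂_B = -3.69470

-3.695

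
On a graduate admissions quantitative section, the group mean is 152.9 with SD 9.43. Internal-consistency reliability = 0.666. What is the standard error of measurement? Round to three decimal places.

5.450

SEM = SD · √(1 − ρ) = 9.43 × √0.334 = 9.43 × 0.5779 = 5.4499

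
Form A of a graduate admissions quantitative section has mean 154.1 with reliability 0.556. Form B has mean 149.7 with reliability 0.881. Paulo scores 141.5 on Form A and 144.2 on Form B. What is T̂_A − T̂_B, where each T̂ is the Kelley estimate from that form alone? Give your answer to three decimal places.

T̂_A = 0.556(141.5) + 0.444(154.1) = 147.09440
T̂_B = 0.881(144.2) + 0.119(149.7) = 144.85450
T̂_A − T̂_B = 2.23990

2.240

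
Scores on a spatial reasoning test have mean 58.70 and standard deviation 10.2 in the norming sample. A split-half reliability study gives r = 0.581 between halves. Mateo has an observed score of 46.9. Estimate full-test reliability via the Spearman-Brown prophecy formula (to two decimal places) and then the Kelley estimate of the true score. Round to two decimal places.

50.09

Spearman-Brown: ρ = 2r/(1 + r) = 2(0.581)/(1 + 0.581) = 1.1620/1.581 = 0.7350 → 0.73
T̂ = ρX + (1 − ρ)μ
  = 0.73 × 46.9 + 0.27 × 58.70
  = 34.237 + 15.8490
  = 50.086
  ≈ 50.09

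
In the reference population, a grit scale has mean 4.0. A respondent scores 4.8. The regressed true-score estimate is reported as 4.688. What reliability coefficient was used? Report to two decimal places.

T̂ = ρX + (1 − ρ)μ  ⇒  T̂ − μ = ρ(X − μ)
ρ = (T̂ − μ)/(X − μ) = (4.688 − 4.0) / (4.8 − 4.0) = 0.688 / 0.8 = 0.8600

0.86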